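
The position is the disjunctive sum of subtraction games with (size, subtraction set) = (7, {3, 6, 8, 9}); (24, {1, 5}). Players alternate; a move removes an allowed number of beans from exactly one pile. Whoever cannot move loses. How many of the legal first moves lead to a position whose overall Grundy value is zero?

1

Pile A, S = {3, 6, 8, 9}:
G(0) = 0
G(1) = mex{} = 0
G(2) = mex{} = 0
G(3) = mex{0} = 1
G(4) = mex{0} = 1
G(5) = mex{0} = 1
G(6) = mex{1,0} = 2
G(7) = mex{1,0} = 2
G_A(7) = 2.
Pile B, S = {1, 5}:
n :  0  1  2  3  4  5  6  7  8  9 10 11 12 13 14 15 16 17 18 19 20 21 22 23 24
G :  0  1  0  1  0  1  0  1  0  1  0  1  0  1  0  1  0  1  0  1  0  1  0  1  0
G_B(24) = 0.
Combined Grundy value = 2 ⊕ 0 = 2.
A winning move leaves total XOR = 0, i.e. changes one component's Grundy value g to g ⊕ X where X is the current total.
Pile A: need g' = 2⊕2 = 0. Options: 7−3→G=1, 7−6→G=0. Hits: 1.
Pile B: need g' = 0⊕2 = 2. Options: 24−1→G=1, 24−5→G=1. Hits: 0.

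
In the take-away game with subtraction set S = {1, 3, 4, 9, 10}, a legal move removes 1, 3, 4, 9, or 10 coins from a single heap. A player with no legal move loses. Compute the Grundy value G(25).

n :  0  1  2  3  4  5  6  7  8  9 10 11 12 13 14 15 16 17 18 19 20 21 22 23 24 25
G :  0  1  0  1  2  3  2  0  1  4  3  2  3  0  1  0  1  2  3  2  0  1  4  3  2  3

3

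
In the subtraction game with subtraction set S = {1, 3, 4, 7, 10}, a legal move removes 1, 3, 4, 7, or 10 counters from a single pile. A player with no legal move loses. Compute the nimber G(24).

3

G(0) = 0
G(1) = mex{0} = 1
G(2) = mex{1} = 0
G(3) = mex{0,0} = 1
G(4) = mex{1,1,0} = 2
G(5) = mex{2,0,1} = 3
G(6) = mex{3,1,0} = 2
G(7) = mex{2,2,1,0} = 3
G(8) = mex{3,3,2,1} = 0
G(9) = mex{0,2,3,0} = 1
G(10) = mex{1,3,2,1,0} = 4
G(11) = mex{4,0,3,2,1} = 5
G(12) = mex{5,1,0,3,0} = 2
G(13) = mex{2,4,1,2,1} = 0
G(14) = mex{0,5,4,3,2} = 1
G(15) = mex{1,2,5,0,3} = 4
G(16) = mex{4,0,2,1,2} = 3
G(17) = mex{3,1,0,4,3} = 2
G(18) = mex{2,4,1,5,0} = 3
G(19) = mex{3,3,4,2,1} = 0
G(20) = mex{0,2,3,0,4} = 1
G(21) = mex{1,3,2,1,5} = 0
G(22) = mex{0,0,3,4,2} = 1
G(23) = mex{1,1,0,3,0} = 2
G(24) = mex{2,0,1,2,1} = 3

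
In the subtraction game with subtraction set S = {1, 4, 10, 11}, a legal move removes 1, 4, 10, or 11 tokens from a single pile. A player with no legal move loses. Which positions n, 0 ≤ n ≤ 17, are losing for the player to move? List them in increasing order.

n :  0  1  2  3  4  5  6  7  8  9 10 11 12 13 14 15 16 17
G :  0  1  0  1  2  0  1  0  1  2  3  2  3  4  0  1  2  3
P-positions are exactly the n with G(n) = 0.

0, 2, 5, 7, 14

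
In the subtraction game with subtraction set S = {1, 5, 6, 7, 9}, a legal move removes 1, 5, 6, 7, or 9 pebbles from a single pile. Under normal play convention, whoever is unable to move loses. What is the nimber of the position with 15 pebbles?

n :  0  1  2  3  4  5  6  7  8  9 10 11 12 13 14 15
G :  0  1  0  1  0  1  2  3  2  3  2  3  0  1  0  1

1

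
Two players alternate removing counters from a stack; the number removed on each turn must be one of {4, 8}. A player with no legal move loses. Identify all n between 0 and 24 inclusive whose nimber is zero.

0, 1, 2, 3, 12, 13, 14, 15, 24

n :  0  1  2  3  4  5  6  7  8  9 10 11 12 13 14 15 16 17 18 19 20 21 22 23 24
G :  0  0  0  0  1  1  1  1  2  2  2  2  0  0  0  0  1  1  1  1  2  2  2  2  0
P-positions are exactly the n with G(n) = 0.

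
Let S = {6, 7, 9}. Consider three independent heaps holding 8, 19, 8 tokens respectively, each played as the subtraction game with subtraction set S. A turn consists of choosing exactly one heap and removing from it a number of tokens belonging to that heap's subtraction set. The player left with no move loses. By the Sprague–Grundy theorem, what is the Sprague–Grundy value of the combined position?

All heaps use S = {6, 7, 9}:
n :  0  1  2  3  4  5  6  7  8  9 10 11 12 13 14 15 16 17 18 19
G :  0  0  0  0  0  0  1  1  1  1  1  1  2  2  2  0  0  0  0  0
Heap A: G(8) = 1.
Heap B: G(19) = 0.
Heap C: G(8) = 1.
Combined Grundy value = 1 ⊕ 0 ⊕ 1 = 0.

0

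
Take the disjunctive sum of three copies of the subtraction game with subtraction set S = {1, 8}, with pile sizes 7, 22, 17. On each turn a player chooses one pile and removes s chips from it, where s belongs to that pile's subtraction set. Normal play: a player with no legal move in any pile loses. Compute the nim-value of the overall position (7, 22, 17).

3

All piles use S = {1, 8}:
G(0) = 0
G(1) = mex{0} = 1
G(2) = mex{1} = 0
G(3) = mex{0} = 1
G(4) = mex{1} = 0
G(5) = mex{0} = 1
G(6) = mex{1} = 0
G(7) = mex{0} = 1
G(8) = mex{1,0} = 2
G(9) = mex{2,1} = 0
G(10) = mex{0,0} = 1
G(11) = mex{1,1} = 0
G(12) = mex{0,0} = 1
G(13) = mex{1,1} = 0
G(14) = mex{0,0} = 1
G(15) = mex{1,1} = 0
G(16) = mex{0,2} = 1
G(17) = mex{1,0} = 2
G(18) = mex{2,1} = 0
G(19) = mex{0,0} = 1
G(20) = mex{1,1} = 0
G(21) = mex{0,0} = 1
G(22) = mex{1,1} = 0
Pile A: G(7) = 1.
Pile B: G(22) = 0.
Pile C: G(17) = 2.
Combined Grundy value = 1 ⊕ 0 ⊕ 2 = 3.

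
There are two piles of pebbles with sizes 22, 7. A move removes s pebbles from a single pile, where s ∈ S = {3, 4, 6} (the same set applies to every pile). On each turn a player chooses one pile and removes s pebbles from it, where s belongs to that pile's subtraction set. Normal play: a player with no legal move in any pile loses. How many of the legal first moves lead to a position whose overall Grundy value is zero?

All piles use S = {3, 4, 6}:
G(0) = 0
G(1) = mex{} = 0
G(2) = mex{} = 0
G(3) = mex{0} = 1
G(4) = mex{0,0} = 1
G(5) = mex{0,0} = 1
G(6) = mex{1,0,0} = 2
G(7) = mex{1,1,0} = 2
G(8) = mex{1,1,0} = 2
G(9) = mex{2,1,1} = 0
G(10) = mex{2,2,1} = 0
G(11) = mex{2,2,1} = 0
G(12) = mex{0,2,2} = 1
G(13) = mex{0,0,2} = 1
G(14) = mex{0,0,2} = 1
G(15) = mex{1,0,0} = 2
G(16) = mex{1,1,0} = 2
G(17) = mex{1,1,0} = 2
G(18) = mex{2,1,1} = 0
G(19) = mex{2,2,1} = 0
G(20) = mex{2,2,1} = 0
G(21) = mex{0,2,2} = 1
G(22) = mex{0,0,2} = 1
Pile A: G(22) = 1.
Pile B: G(7) = 2.
Combined Grundy value = 1 ⊕ 2 = 3.
A winning move leaves total XOR = 0, i.e. changes one component's Grundy value g to g ⊕ X where X is the current total.
Pile A: need g' = 1⊕3 = 2. Options: 22−3→G=0, 22−4→G=0, 22−6→G=2. Hits: 1.
Pile B: need g' = 2⊕3 = 1. Options: 7−3→G=1, 7−4→G=1, 7−6→G=0. Hits: 2.

3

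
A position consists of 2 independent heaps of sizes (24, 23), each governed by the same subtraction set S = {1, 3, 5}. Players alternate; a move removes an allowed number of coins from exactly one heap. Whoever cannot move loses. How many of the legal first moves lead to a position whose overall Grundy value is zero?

6

All heaps use S = {1, 3, 5}:
G(0) = 0
G(1) = mex{0} = 1
G(2) = mex{1} = 0
G(3) = mex{0,0} = 1
G(4) = mex{1,1} = 0
G(5) = mex{0,0,0} = 1
G(6) = mex{1,1,1} = 0
G(7) = mex{0,0,0} = 1
G(8) = mex{1,1,1} = 0
G(9) = mex{0,0,0} = 1
G(10) = mex{1,1,1} = 0
G(11) = mex{0,0,0} = 1
G(12) = mex{1,1,1} = 0
G(13) = mex{0,0,0} = 1
G(14) = mex{1,1,1} = 0
G(15) = mex{0,0,0} = 1
G(16) = mex{1,1,1} = 0
G(17) = mex{0,0,0} = 1
G(18) = mex{1,1,1} = 0
G(19) = mex{0,0,0} = 1
G(20) = mex{1,1,1} = 0
G(21) = mex{0,0,0} = 1
G(22) = mex{1,1,1} = 0
G(23) = mex{0,0,0} = 1
G(24) = mex{1,1,1} = 0
Heap A: G(24) = 0.
Heap B: G(23) = 1.
Combined Grundy value = 0 ⊕ 1 = 1.
A winning move leaves total XOR = 0, i.e. changes one component's Grundy value g to g ⊕ X where X is the current total.
Heap A: need g' = 0⊕1 = 1. Options: 24−1→G=1, 24−3→G=1, 24−5→G=1. Hits: 3.
Heap B: need g' = 1⊕1 = 0. Options: 23−1→G=0, 23−3→G=0, 23−5→G=0. Hits: 3.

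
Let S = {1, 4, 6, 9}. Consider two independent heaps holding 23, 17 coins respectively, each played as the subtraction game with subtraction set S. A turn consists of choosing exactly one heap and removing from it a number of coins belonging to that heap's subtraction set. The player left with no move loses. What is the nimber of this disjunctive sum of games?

1

All heaps use S = {1, 4, 6, 9}:
n :  0  1  2  3  4  5  6  7  8  9 10 11 12 13 14 15 16 17 18 19 20 21 22 23
G :  0  1  0  1  2  0  1  0  1  2  0  1  0  1  2  0  1  0  1  2  0  1  0  1
Heap A: G(23) = 1.
Heap B: G(17) = 0.
Combined Grundy value = 1 ⊕ 0 = 1.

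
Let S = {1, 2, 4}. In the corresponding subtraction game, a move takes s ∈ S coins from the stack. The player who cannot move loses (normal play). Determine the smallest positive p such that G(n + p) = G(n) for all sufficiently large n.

G(0) = 0
G(1) = mex{0} = 1
G(2) = mex{1,0} = 2
G(3) = mex{2,1} = 0
G(4) = mex{0,2,0} = 1
G(5) = mex{1,0,1} = 2
G(6) = mex{2,1,2} = 0
G(7) = mex{0,2,0} = 1
G(8) = mex{1,0,1} = 2
G(9) = mex{2,1,2} = 0
G(10) = mex{0,2,0} = 1
G(11) = mex{1,0,1} = 2
G(12) = mex{2,1,2} = 0
G(13) = mex{0,2,0} = 1
G(14) = mex{1,0,1} = 2
G(n+3) = G(n) holds for n = 0,…,3 (a full window of length max(S) = 4), so the sequence is purely periodic with period 3.

3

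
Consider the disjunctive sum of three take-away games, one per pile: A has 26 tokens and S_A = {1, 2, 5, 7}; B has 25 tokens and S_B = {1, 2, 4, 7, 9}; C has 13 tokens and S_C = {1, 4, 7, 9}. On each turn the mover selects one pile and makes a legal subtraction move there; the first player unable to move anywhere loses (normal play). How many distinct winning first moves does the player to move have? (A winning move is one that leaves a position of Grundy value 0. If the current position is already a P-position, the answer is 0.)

Pile A, S = {1, 2, 5, 7}:
n :  0  1  2  3  4  5  6  7  8  9 10 11 12 13 14 15 16 17 18 19 20 21 22 23 24 25 26
G :  0  1  2  0  1  2  0  1  2  0  1  2  0  1  2  0  1  2  0  1  2  0  1  2  0  1  2
G_A(26) = 2.
Pile B, S = {1, 2, 4, 7, 9}:
G(0) = 0
G(1) = mex{0} = 1
G(2) = mex{1,0} = 2
G(3) = mex{2,1} = 0
G(4) = mex{0,2,0} = 1
G(5) = mex{1,0,1} = 2
G(6) = mex{2,1,2} = 0
G(7) = mex{0,2,0,0} = 1
G(8) = mex{1,0,1,1} = 2
G(9) = mex{2,1,2,2,0} = 3
G(10) = mex{3,2,0,0,1} = 4
G(11) = mex{4,3,1,1,2} = 0
G(12) = mex{0,4,2,2,0} = 1
G(13) = mex{1,0,3,0,1} = 2
G(14) = mex{2,1,4,1,2} = 0
G(15) = mex{0,2,0,2,0} = 1
G(16) = mex{1,0,1,3,1} = 2
G(17) = mex{2,1,2,4,2} = 0
G(18) = mex{0,2,0,0,3} = 1
G(19) = mex{1,0,1,1,4} = 2
G(20) = mex{2,1,2,2,0} = 3
G(21) = mex{3,2,0,0,1} = 4
G(22) = mex{4,3,1,1,2} = 0
G(23) = mex{0,4,2,2,0} = 1
G(24) = mex{1,0,3,0,1} = 2
G(25) = mex{2,1,4,1,2} = 0
G_B(25) = 0.
Pile C, S = {1, 4, 7, 9}:
n :  0  1  2  3  4  5  6  7  8  9 10 11 12 13
G :  0  1  0  1  2  0  1  2  0  1  0  1  2  0
G_C(13) = 0.
Combined Grundy value = 2 ⊕ 0 ⊕ 0 = 2.
A winning move leaves total XOR = 0, i.e. changes one component's Grundy value g to g ⊕ X where X is the current total.
Pile A: need g' = 2⊕2 = 0. Options: 26−1→G=1, 26−2→G=0, 26−5→G=0, 26−7→G=1. Hits: 2.
Pile B: need g' = 0⊕2 = 2. Options: 25−1→G=2, 25−2→G=1, 25−4→G=4, 25−7→G=1, 25−9→G=2. Hits: 2.
Pile C: need g' = 0⊕2 = 2. Options: 13−1→G=2, 13−4→G=1, 13−7→G=1, 13−9→G=2. Hits: 2.

6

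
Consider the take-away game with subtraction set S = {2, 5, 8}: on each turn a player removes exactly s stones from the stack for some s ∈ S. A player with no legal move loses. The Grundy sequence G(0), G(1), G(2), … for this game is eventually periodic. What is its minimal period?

G(0) = 0
G(1) = mex{} = 0
G(2) = mex{0} = 1
G(3) = mex{0} = 1
G(4) = mex{1} = 0
G(5) = mex{1,0} = 2
G(6) = mex{0,0} = 1
G(7) = mex{2,1} = 0
G(8) = mex{1,1,0} = 2
G(9) = mex{0,0,0} = 1
G(10) = mex{2,2,1} = 0
G(11) = mex{1,1,1} = 0
G(12) = mex{0,0,0} = 1
G(13) = mex{0,2,2} = 1
G(14) = mex{1,1,1} = 0
G(15) = mex{1,0,0} = 2
G(16) = mex{0,0,2} = 1
G(17) = mex{2,1,1} = 0
G(18) = mex{1,1,0} = 2
G(19) = mex{0,0,0} = 1
G(20) = mex{2,2,1} = 0
G(21) = mex{1,1,1} = 0
G(n+10) = G(n) holds for n = 0,…,7 (a full window of length max(S) = 8), so the sequence is purely periodic with period 10.

10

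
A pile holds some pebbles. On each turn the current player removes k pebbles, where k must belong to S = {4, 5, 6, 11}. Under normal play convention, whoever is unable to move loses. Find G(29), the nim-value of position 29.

G(0) = 0
G(1) = mex{} = 0
G(2) = mex{} = 0
G(3) = mex{} = 0
G(4) = mex{0} = 1
G(5) = mex{0,0} = 1
G(6) = mex{0,0,0} = 1
G(7) = mex{0,0,0} = 1
G(8) = mex{1,0,0} = 2
G(9) = mex{1,1,0} = 2
G(10) = mex{1,1,1} = 0
G(11) = mex{1,1,1,0} = 2
G(12) = mex{2,1,1,0} = 3
G(13) = mex{2,2,1,0} = 3
G(14) = mex{0,2,2,0} = 1
G(15) = mex{2,0,2,1} = 3
G(16) = mex{3,2,0,1} = 4
G(17) = mex{3,3,2,1} = 0
G(18) = mex{1,3,3,1} = 0
G(19) = mex{3,1,3,2} = 0
G(20) = mex{4,3,1,2} = 0
G(21) = mex{0,4,3,0} = 1
G(22) = mex{0,0,4,2} = 1
G(23) = mex{0,0,0,3} = 1
G(24) = mex{0,0,0,3} = 1
G(25) = mex{1,0,0,1} = 2
G(26) = mex{1,1,0,3} = 2
G(27) = mex{1,1,1,4} = 0
G(28) = mex{1,1,1,0} = 2
G(29) = mex{2,1,1,0} = 3

3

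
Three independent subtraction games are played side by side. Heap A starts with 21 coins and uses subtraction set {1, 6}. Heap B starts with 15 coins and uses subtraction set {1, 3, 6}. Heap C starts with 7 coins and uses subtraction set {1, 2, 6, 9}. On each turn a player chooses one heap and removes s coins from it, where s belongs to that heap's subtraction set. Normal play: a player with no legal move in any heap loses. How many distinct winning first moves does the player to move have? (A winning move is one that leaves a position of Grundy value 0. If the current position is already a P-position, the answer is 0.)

Heap A, S = {1, 6}:
n :  0  1  2  3  4  5  6  7  8  9 10 11 12 13 14 15 16 17 18 19 20 21
G :  0  1  0  1  0  1  2  0  1  0  1  0  1  2  0  1  0  1  0  1  2  0
G_A(21) = 0.
Heap B, S = {1, 3, 6}:
G(0) = 0
G(1) = mex{0} = 1
G(2) = mex{1} = 0
G(3) = mex{0,0} = 1
G(4) = mex{1,1} = 0
G(5) = mex{0,0} = 1
G(6) = mex{1,1,0} = 2
G(7) = mex{2,0,1} = 3
G(8) = mex{3,1,0} = 2
G(9) = mex{2,2,1} = 0
G(10) = mex{0,3,0} = 1
G(11) = mex{1,2,1} = 0
G(12) = mex{0,0,2} = 1
G(13) = mex{1,1,3} = 0
G(14) = mex{0,0,2} = 1
G(15) = mex{1,1,0} = 2
G_B(15) = 2.
Heap C, S = {1, 2, 6, 9}:
G(0) = 0
G(1) = mex{0} = 1
G(2) = mex{1,0} = 2
G(3) = mex{2,1} = 0
G(4) = mex{0,2} = 1
G(5) = mex{1,0} = 2
G(6) = mex{2,1,0} = 3
G(7) = mex{3,2,1} = 0
G_C(7) = 0.
Combined Grundy value = 0 ⊕ 2 ⊕ 0 = 2.
A winning move leaves total XOR = 0, i.e. changes one component's Grundy value g to g ⊕ X where X is the current total.
Heap A: need g' = 0⊕2 = 2. Options: 21−1→G=2, 21−6→G=1. Hits: 1.
Heap B: need g' = 2⊕2 = 0. Options: 15−1→G=1, 15−3→G=1, 15−6→G=0. Hits: 1.
Heap C: need g' = 0⊕2 = 2. Options: 7−1→G=3, 7−2→G=2, 7−6→G=1. Hits: 1.

3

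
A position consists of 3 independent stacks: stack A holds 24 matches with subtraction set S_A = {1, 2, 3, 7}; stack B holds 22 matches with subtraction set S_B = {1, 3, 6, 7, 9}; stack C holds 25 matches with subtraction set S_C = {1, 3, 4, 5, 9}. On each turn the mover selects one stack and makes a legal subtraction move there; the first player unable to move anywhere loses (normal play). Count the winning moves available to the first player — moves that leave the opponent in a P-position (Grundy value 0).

Stack A, S = {1, 2, 3, 7}:
n :  0  1  2  3  4  5  6  7  8  9 10 11 12 13 14 15 16 17 18 19 20 21 22 23 24
G :  0  1  2  3  0  1  2  3  0  1  2  3  0  1  2  3  0  1  2  3  0  1  2  3  0
G_A(24) = 0.
Stack B, S = {1, 3, 6, 7, 9}:
G(0) = 0
G(1) = mex{0} = 1
G(2) = mex{1} = 0
G(3) = mex{0,0} = 1
G(4) = mex{1,1} = 0
G(5) = mex{0,0} = 1
G(6) = mex{1,1,0} = 2
G(7) = mex{2,0,1,0} = 3
G(8) = mex{3,1,0,1} = 2
G(9) = mex{2,2,1,0,0} = 3
G(10) = mex{3,3,0,1,1} = 2
G(11) = mex{2,2,1,0,0} = 3
G(12) = mex{3,3,2,1,1} = 0
G(13) = mex{0,2,3,2,0} = 1
G(14) = mex{1,3,2,3,1} = 0
G(15) = mex{0,0,3,2,2} = 1
G(16) = mex{1,1,2,3,3} = 0
G(17) = mex{0,0,3,2,2} = 1
G(18) = mex{1,1,0,3,3} = 2
G(19) = mex{2,0,1,0,2} = 3
G(20) = mex{3,1,0,1,3} = 2
G(21) = mex{2,2,1,0,0} = 3
G(22) = mex{3,3,0,1,1} = 2
G_B(22) = 2.
Stack C, S = {1, 3, 4, 5, 9}:
n :  0  1  2  3  4  5  6  7  8  9 10 11 12 13 14 15 16 17 18 19 20 21 22 23 24 25
G :  0  1  0  1  2  3  2  3  0  1  0  1  2  3  2  3  0  1  0  1  2  3  2  3  0  1
G_C(25) = 1.
Combined Grundy value = 0 ⊕ 2 ⊕ 1 = 3.
A winning move leaves total XOR = 0, i.e. changes one component's Grundy value g to g ⊕ X where X is the current total.
Stack A: need g' = 0⊕3 = 3. Options: 24−1→G=3, 24−2→G=2, 24−3→G=1, 24−7→G=1. Hits: 1.
Stack B: need g' = 2⊕3 = 1. Options: 22−1→G=3, 22−3→G=3, 22−6→G=0, 22−7→G=1, 22−9→G=1. Hits: 2.
Stack C: need g' = 1⊕3 = 2. Options: 25−1→G=0, 25−3→G=2, 25−4→G=3, 25−5→G=2, 25−9→G=0. Hits: 2.

5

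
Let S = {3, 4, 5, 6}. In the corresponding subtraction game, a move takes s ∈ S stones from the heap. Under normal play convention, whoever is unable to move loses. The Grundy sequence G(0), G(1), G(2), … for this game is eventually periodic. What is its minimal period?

G(0) = 0
G(1) = mex{} = 0
G(2) = mex{} = 0
G(3) = mex{0} = 1
G(4) = mex{0,0} = 1
G(5) = mex{0,0,0} = 1
G(6) = mex{1,0,0,0} = 2
G(7) = mex{1,1,0,0} = 2
G(8) = mex{1,1,1,0} = 2
G(9) = mex{2,1,1,1} = 0
G(10) = mex{2,2,1,1} = 0
G(11) = mex{2,2,2,1} = 0
G(12) = mex{0,2,2,2} = 1
G(13) = mex{0,0,2,2} = 1
G(14) = mex{0,0,0,2} = 1
G(15) = mex{1,0,0,0} = 2
G(16) = mex{1,1,0,0} = 2
G(17) = mex{1,1,1,0} = 2
G(18) = mex{2,1,1,1} = 0
G(19) = mex{2,2,1,1} = 0
G(n+9) = G(n) holds for n = 0,…,5 (a full window of length max(S) = 6), so the sequence is purely periodic with period 9.

9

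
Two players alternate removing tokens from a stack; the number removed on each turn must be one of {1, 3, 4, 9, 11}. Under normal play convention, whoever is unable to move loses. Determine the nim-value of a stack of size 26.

0

n :  0  1  2  3  4  5  6  7  8  9 10 11 12 13 14 15 16 17 18 19 20 21 22 23 24 25 26
G :  0  1  0  1  2  3  2  0  1  4  3  2  0  1  0  1  2  3  2  0  1  4  3  2  0  1  0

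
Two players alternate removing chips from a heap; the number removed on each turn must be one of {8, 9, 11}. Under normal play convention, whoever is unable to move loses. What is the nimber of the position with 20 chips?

0

G(0) = 0
G(1) = mex{} = 0
G(2) = mex{} = 0
G(3) = mex{} = 0
G(4) = mex{} = 0
G(5) = mex{} = 0
G(6) = mex{} = 0
G(7) = mex{} = 0
G(8) = mex{0} = 1
G(9) = mex{0,0} = 1
G(10) = mex{0,0} = 1
G(11) = mex{0,0,0} = 1
G(12) = mex{0,0,0} = 1
G(13) = mex{0,0,0} = 1
G(14) = mex{0,0,0} = 1
G(15) = mex{0,0,0} = 1
G(16) = mex{1,0,0} = 2
G(17) = mex{1,1,0} = 2
G(18) = mex{1,1,0} = 2
G(19) = mex{1,1,1} = 0
G(20) = mex{1,1,1} = 0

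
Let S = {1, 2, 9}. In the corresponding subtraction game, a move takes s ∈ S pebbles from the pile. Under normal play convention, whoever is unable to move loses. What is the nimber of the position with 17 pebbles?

1

G(0) = 0
G(1) = mex{0} = 1
G(2) = mex{1,0} = 2
G(3) = mex{2,1} = 0
G(4) = mex{0,2} = 1
G(5) = mex{1,0} = 2
G(6) = mex{2,1} = 0
G(7) = mex{0,2} = 1
G(8) = mex{1,0} = 2
G(9) = mex{2,1,0} = 3
G(10) = mex{3,2,1} = 0
G(11) = mex{0,3,2} = 1
G(12) = mex{1,0,0} = 2
G(13) = mex{2,1,1} = 0
G(14) = mex{0,2,2} = 1
G(15) = mex{1,0,0} = 2
G(16) = mex{2,1,1} = 0
G(17) = mex{0,2,2} = 1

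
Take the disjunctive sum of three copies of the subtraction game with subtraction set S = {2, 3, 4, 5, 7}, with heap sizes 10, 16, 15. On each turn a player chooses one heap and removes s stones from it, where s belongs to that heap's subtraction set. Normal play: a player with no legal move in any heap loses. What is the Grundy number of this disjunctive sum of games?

All heaps use S = {2, 3, 4, 5, 7}:
G(0) = 0
G(1) = mex{} = 0
G(2) = mex{0} = 1
G(3) = mex{0,0} = 1
G(4) = mex{1,0,0} = 2
G(5) = mex{1,1,0,0} = 2
G(6) = mex{2,1,1,0} = 3
G(7) = mex{2,2,1,1,0} = 3
G(8) = mex{3,2,2,1,0} = 4
G(9) = mex{3,3,2,2,1} = 0
G(10) = mex{4,3,3,2,1} = 0
G(11) = mex{0,4,3,3,2} = 1
G(12) = mex{0,0,4,3,2} = 1
G(13) = mex{1,0,0,4,3} = 2
G(14) = mex{1,1,0,0,3} = 2
G(15) = mex{2,1,1,0,4} = 3
G(16) = mex{2,2,1,1,0} = 3
Heap A: G(10) = 0.
Heap B: G(16) = 3.
Heap C: G(15) = 3.
Combined Grundy value = 0 ⊕ 3 ⊕ 3 = 0.

0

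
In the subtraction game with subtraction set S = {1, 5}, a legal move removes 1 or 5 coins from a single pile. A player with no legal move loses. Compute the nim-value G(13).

n :  0  1  2  3  4  5  6  7  8  9 10 11 12 13
G :  0  1  0  1  0  1  0  1  0  1  0  1  0  1

1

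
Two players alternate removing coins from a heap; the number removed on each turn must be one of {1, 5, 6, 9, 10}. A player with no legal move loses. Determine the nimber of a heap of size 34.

G(0) = 0
G(1) = mex{0} = 1
G(2) = mex{1} = 0
G(3) = mex{0} = 1
G(4) = mex{1} = 0
G(5) = mex{0,0} = 1
G(6) = mex{1,1,0} = 2
G(7) = mex{2,0,1} = 3
G(8) = mex{3,1,0} = 2
G(9) = mex{2,0,1,0} = 3
G(10) = mex{3,1,0,1,0} = 2
G(11) = mex{2,2,1,0,1} = 3
G(12) = mex{3,3,2,1,0} = 4
G(13) = mex{4,2,3,0,1} = 5
G(14) = mex{5,3,2,1,0} = 4
G(15) = mex{4,2,3,2,1} = 0
G(16) = mex{0,3,2,3,2} = 1
G(17) = mex{1,4,3,2,3} = 0
G(18) = mex{0,5,4,3,2} = 1
G(19) = mex{1,4,5,2,3} = 0
G(20) = mex{0,0,4,3,2} = 1
G(21) = mex{1,1,0,4,3} = 2
G(22) = mex{2,0,1,5,4} = 3
G(23) = mex{3,1,0,4,5} = 2
G(24) = mex{2,0,1,0,4} = 3
G(25) = mex{3,1,0,1,0} = 2
G(26) = mex{2,2,1,0,1} = 3
G(27) = mex{3,3,2,1,0} = 4
G(28) = mex{4,2,3,0,1} = 5
G(29) = mex{5,3,2,1,0} = 4
G(30) = mex{4,2,3,2,1} = 0
G(31) = mex{0,3,2,3,2} = 1
G(32) = mex{1,4,3,2,3} = 0
G(33) = mex{0,5,4,3,2} = 1
G(34) = mex{1,4,5,2,3} = 0

0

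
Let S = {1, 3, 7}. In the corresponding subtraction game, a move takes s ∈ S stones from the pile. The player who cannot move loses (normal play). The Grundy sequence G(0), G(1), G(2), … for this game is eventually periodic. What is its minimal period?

G(0) = 0
G(1) = mex{0} = 1
G(2) = mex{1} = 0
G(3) = mex{0,0} = 1
G(4) = mex{1,1} = 0
G(5) = mex{0,0} = 1
G(6) = mex{1,1} = 0
G(7) = mex{0,0,0} = 1
G(8) = mex{1,1,1} = 0
G(9) = mex{0,0,0} = 1
G(10) = mex{1,1,1} = 0
G(11) = mex{0,0,0} = 1
G(12) = mex{1,1,1} = 0
G(13) = mex{0,0,0} = 1
G(14) = mex{1,1,1} = 0
G(n+2) = G(n) holds for n = 0,…,6 (a full window of length max(S) = 7), so the sequence is purely periodic with period 2.

2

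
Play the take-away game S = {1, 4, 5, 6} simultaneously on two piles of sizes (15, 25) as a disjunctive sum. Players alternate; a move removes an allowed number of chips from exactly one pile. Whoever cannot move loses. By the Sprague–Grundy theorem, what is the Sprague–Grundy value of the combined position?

1

All piles use S = {1, 4, 5, 6}:
n :  0  1  2  3  4  5  6  7  8  9 10 11 12 13 14 15 16 17 18 19 20 21 22 23 24 25
G :  0  1  0  1  2  3  2  3  4  0  1  0  1  2  3  2  3  4  0  1  0  1  2  3  2  3
Pile A: G(15) = 2.
Pile B: G(25) = 3.
Combined Grundy value = 2 ⊕ 3 = 1.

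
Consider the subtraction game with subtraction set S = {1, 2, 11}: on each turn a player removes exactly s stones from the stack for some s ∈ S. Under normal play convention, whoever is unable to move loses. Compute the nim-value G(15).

n :  0  1  2  3  4  5  6  7  8  9 10 11 12 13 14 15
G :  0  1  2  0  1  2  0  1  2  0  1  2  0  1  2  0

0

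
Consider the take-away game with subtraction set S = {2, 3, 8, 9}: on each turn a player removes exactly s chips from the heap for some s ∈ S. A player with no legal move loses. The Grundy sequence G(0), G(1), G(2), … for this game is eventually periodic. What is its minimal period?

11

G(0) = 0
G(1) = mex{} = 0
G(2) = mex{0} = 1
G(3) = mex{0,0} = 1
G(4) = mex{1,0} = 2
G(5) = mex{1,1} = 0
G(6) = mex{2,1} = 0
G(7) = mex{0,2} = 1
G(8) = mex{0,0,0} = 1
G(9) = mex{1,0,0,0} = 2
G(10) = mex{1,1,1,0} = 2
G(11) = mex{2,1,1,1} = 0
G(12) = mex{2,2,2,1} = 0
G(13) = mex{0,2,0,2} = 1
G(14) = mex{0,0,0,0} = 1
G(15) = mex{1,0,1,0} = 2
G(16) = mex{1,1,1,1} = 0
G(17) = mex{2,1,2,1} = 0
G(18) = mex{0,2,2,2} = 1
G(19) = mex{0,0,0,2} = 1
G(20) = mex{1,0,0,0} = 2
G(21) = mex{1,1,1,0} = 2
G(22) = mex{2,1,1,1} = 0
G(23) = mex{2,2,2,1} = 0
G(n+11) = G(n) holds for n = 0,…,8 (a full window of length max(S) = 9), so the sequence is purely periodic with period 11.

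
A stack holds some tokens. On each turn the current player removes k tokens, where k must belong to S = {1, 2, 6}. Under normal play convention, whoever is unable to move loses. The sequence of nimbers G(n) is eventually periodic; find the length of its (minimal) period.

G(0) = 0
G(1) = mex{0} = 1
G(2) = mex{1,0} = 2
G(3) = mex{2,1} = 0
G(4) = mex{0,2} = 1
G(5) = mex{1,0} = 2
G(6) = mex{2,1,0} = 3
G(7) = mex{3,2,1} = 0
G(8) = mex{0,3,2} = 1
G(9) = mex{1,0,0} = 2
G(10) = mex{2,1,1} = 0
G(11) = mex{0,2,2} = 1
G(12) = mex{1,0,3} = 2
G(13) = mex{2,1,0} = 3
G(14) = mex{3,2,1} = 0
G(15) = mex{0,3,2} = 1
G(n+7) = G(n) holds for n = 0,…,5 (a full window of length max(S) = 6), so the sequence is purely periodic with period 7.

7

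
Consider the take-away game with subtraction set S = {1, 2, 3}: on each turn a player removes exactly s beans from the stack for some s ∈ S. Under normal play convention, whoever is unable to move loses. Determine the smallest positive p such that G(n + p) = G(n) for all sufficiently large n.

n :  0  1  2  3  4  5  6  7  8  9 10 11 12 13 14
G :  0  1  2  3  0  1  2  3  0  1  2  3  0  1  2
G(n+4) = G(n) holds for n = 0,…,2 (a full window of length max(S) = 3), so the sequence is purely periodic with period 4.

4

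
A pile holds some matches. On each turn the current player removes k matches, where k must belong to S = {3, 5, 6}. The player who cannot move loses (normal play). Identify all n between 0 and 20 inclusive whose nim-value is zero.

0, 1, 2, 9, 10, 11, 18, 19, 20

n :  0  1  2  3  4  5  6  7  8  9 10 11 12 13 14 15 16 17 18 19 20
G :  0  0  0  1  1  1  2  2  2  0  0  0  1  1  1  2  2  2  0  0  0
P-positions are exactly the n with G(n) = 0.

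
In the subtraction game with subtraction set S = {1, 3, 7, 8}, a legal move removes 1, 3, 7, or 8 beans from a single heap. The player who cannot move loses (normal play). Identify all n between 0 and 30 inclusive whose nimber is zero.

G(0) = 0
G(1) = mex{0} = 1
G(2) = mex{1} = 0
G(3) = mex{0,0} = 1
G(4) = mex{1,1} = 0
G(5) = mex{0,0} = 1
G(6) = mex{1,1} = 0
G(7) = mex{0,0,0} = 1
G(8) = mex{1,1,1,0} = 2
G(9) = mex{2,0,0,1} = 3
G(10) = mex{3,1,1,0} = 2
G(11) = mex{2,2,0,1} = 3
G(12) = mex{3,3,1,0} = 2
G(13) = mex{2,2,0,1} = 3
G(14) = mex{3,3,1,0} = 2
G(15) = mex{2,2,2,1} = 0
G(16) = mex{0,3,3,2} = 1
G(17) = mex{1,2,2,3} = 0
G(18) = mex{0,0,3,2} = 1
G(19) = mex{1,1,2,3} = 0
G(20) = mex{0,0,3,2} = 1
G(21) = mex{1,1,2,3} = 0
G(22) = mex{0,0,0,2} = 1
G(23) = mex{1,1,1,0} = 2
G(24) = mex{2,0,0,1} = 3
G(25) = mex{3,1,1,0} = 2
G(26) = mex{2,2,0,1} = 3
G(27) = mex{3,3,1,0} = 2
G(28) = mex{2,2,0,1} = 3
G(29) = mex{3,3,1,0} = 2
G(30) = mex{2,2,2,1} = 0
P-positions are exactly the n with G(n) = 0.

0, 2, 4, 6, 15, 17, 19, 21, 30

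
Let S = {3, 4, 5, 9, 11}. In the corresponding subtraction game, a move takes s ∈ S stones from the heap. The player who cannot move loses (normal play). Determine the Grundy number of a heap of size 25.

n :  0  1  2  3  4  5  6  7  8  9 10 11 12 13 14 15 16 17 18 19 20 21 22 23 24 25
G :  0  0  0  1  1  1  2  2  0  3  3  1  4  2  0  0  0  1  1  1  2  2  0  3  3  1

1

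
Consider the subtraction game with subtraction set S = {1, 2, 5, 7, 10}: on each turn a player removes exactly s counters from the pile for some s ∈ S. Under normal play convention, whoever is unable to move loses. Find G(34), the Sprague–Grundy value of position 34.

1

G(0) = 0
G(1) = mex{0} = 1
G(2) = mex{1,0} = 2
G(3) = mex{2,1} = 0
G(4) = mex{0,2} = 1
G(5) = mex{1,0,0} = 2
G(6) = mex{2,1,1} = 0
G(7) = mex{0,2,2,0} = 1
G(8) = mex{1,0,0,1} = 2
G(9) = mex{2,1,1,2} = 0
G(10) = mex{0,2,2,0,0} = 1
G(11) = mex{1,0,0,1,1} = 2
G(12) = mex{2,1,1,2,2} = 0
G(13) = mex{0,2,2,0,0} = 1
G(14) = mex{1,0,0,1,1} = 2
G(15) = mex{2,1,1,2,2} = 0
G(16) = mex{0,2,2,0,0} = 1
G(17) = mex{1,0,0,1,1} = 2
G(18) = mex{2,1,1,2,2} = 0
G(19) = mex{0,2,2,0,0} = 1
G(20) = mex{1,0,0,1,1} = 2
G(21) = mex{2,1,1,2,2} = 0
G(22) = mex{0,2,2,0,0} = 1
G(23) = mex{1,0,0,1,1} = 2
G(24) = mex{2,1,1,2,2} = 0
G(25) = mex{0,2,2,0,0} = 1
G(26) = mex{1,0,0,1,1} = 2
G(27) = mex{2,1,1,2,2} = 0
G(28) = mex{0,2,2,0,0} = 1
G(29) = mex{1,0,0,1,1} = 2
G(30) = mex{2,1,1,2,2} = 0
G(31) = mex{0,2,2,0,0} = 1
G(32) = mex{1,0,0,1,1} = 2
G(33) = mex{2,1,1,2,2} = 0
G(34) = mex{0,2,2,0,0} = 1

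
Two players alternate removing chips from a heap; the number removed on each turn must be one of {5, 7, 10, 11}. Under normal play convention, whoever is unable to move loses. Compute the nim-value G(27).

n :  0  1  2  3  4  5  6  7  8  9 10 11 12 13 14 15 16 17 18 19 20 21 22 23 24 25 26 27
G :  0  0  0  0  0  1  1  1  1  1  2  2  2  2  2  3  0  0  0  0  0  1  1  1  1  1  2  2

2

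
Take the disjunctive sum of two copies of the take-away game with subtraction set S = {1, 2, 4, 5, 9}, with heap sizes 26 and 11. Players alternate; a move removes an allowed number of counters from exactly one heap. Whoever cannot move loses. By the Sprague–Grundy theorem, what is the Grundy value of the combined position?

All heaps use S = {1, 2, 4, 5, 9}:
n :  0  1  2  3  4  5  6  7  8  9 10 11 12 13 14 15 16 17 18 19 20 21 22 23 24 25 26
G :  0  1  2  0  1  2  0  1  2  3  4  5  3  0  1  2  0  1  2  0  1  2  3  4  5  3  0
Heap A: G(26) = 0.
Heap B: G(11) = 5.
Combined Grundy value = 0 ⊕ 5 = 5.

5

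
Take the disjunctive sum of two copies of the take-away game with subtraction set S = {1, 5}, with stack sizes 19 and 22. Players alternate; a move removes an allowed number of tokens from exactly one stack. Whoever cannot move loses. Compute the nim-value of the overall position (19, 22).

All stacks use S = {1, 5}:
G(0) = 0
G(1) = mex{0} = 1
G(2) = mex{1} = 0
G(3) = mex{0} = 1
G(4) = mex{1} = 0
G(5) = mex{0,0} = 1
G(6) = mex{1,1} = 0
G(7) = mex{0,0} = 1
G(8) = mex{1,1} = 0
G(9) = mex{0,0} = 1
G(10) = mex{1,1} = 0
G(11) = mex{0,0} = 1
G(12) = mex{1,1} = 0
G(13) = mex{0,0} = 1
G(14) = mex{1,1} = 0
G(15) = mex{0,0} = 1
G(16) = mex{1,1} = 0
G(17) = mex{0,0} = 1
G(18) = mex{1,1} = 0
G(19) = mex{0,0} = 1
G(20) = mex{1,1} = 0
G(21) = mex{0,0} = 1
G(22) = mex{1,1} = 0
Stack A: G(19) = 1.
Stack B: G(22) = 0.
Combined Grundy value = 1 ⊕ 0 = 1.

1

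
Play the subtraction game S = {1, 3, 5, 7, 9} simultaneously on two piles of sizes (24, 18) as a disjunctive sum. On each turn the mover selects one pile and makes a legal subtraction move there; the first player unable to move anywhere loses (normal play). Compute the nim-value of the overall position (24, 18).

All piles use S = {1, 3, 5, 7, 9}:
n :  0  1  2  3  4  5  6  7  8  9 10 11 12 13 14 15 16 17 18 19 20 21 22 23 24
G :  0  1  0  1  0  1  0  1  0  1  0  1  0  1  0  1  0  1  0  1  0  1  0  1  0
Pile A: G(24) = 0.
Pile B: G(18) = 0.
Combined Grundy value = 0 ⊕ 0 = 0.

0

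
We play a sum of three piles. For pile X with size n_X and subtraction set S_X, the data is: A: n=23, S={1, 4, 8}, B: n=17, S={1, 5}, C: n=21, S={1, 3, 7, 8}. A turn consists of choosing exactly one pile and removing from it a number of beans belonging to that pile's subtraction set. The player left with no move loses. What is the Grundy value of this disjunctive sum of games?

Pile A, S = {1, 4, 8}:
G(0) = 0
G(1) = mex{0} = 1
G(2) = mex{1} = 0
G(3) = mex{0} = 1
G(4) = mex{1,0} = 2
G(5) = mex{2,1} = 0
G(6) = mex{0,0} = 1
G(7) = mex{1,1} = 0
G(8) = mex{0,2,0} = 1
G(9) = mex{1,0,1} = 2
G(10) = mex{2,1,0} = 3
G(11) = mex{3,0,1} = 2
G(12) = mex{2,1,2} = 0
G(13) = mex{0,2,0} = 1
G(14) = mex{1,3,1} = 0
G(15) = mex{0,2,0} = 1
G(16) = mex{1,0,1} = 2
G(17) = mex{2,1,2} = 0
G(18) = mex{0,0,3} = 1
G(19) = mex{1,1,2} = 0
G(20) = mex{0,2,0} = 1
G(21) = mex{1,0,1} = 2
G(22) = mex{2,1,0} = 3
G(23) = mex{3,0,1} = 2
G_A(23) = 2.
Pile B, S = {1, 5}:
n :  0  1  2  3  4  5  6  7  8  9 10 11 12 13 14 15 16 17
G :  0  1  0  1  0  1  0  1  0  1  0  1  0  1  0  1  0  1
G_B(17) = 1.
Pile C, S = {1, 3, 7, 8}:
n :  0  1  2  3  4  5  6  7  8  9 10 11 12 13 14 15 16 17 18 19 20 21
G :  0  1  0  1  0  1  0  1  2  3  2  3  2  3  2  0  1  0  1  0  1  0
G_C(21) = 0.
Combined Grundy value = 2 ⊕ 1 ⊕ 0 = 3.

3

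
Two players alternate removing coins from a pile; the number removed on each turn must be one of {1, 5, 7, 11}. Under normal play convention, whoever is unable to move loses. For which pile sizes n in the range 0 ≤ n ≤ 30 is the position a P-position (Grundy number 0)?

G(0) = 0
G(1) = mex{0} = 1
G(2) = mex{1} = 0
G(3) = mex{0} = 1
G(4) = mex{1} = 0
G(5) = mex{0,0} = 1
G(6) = mex{1,1} = 0
G(7) = mex{0,0,0} = 1
G(8) = mex{1,1,1} = 0
G(9) = mex{0,0,0} = 1
G(10) = mex{1,1,1} = 0
G(11) = mex{0,0,0,0} = 1
G(12) = mex{1,1,1,1} = 0
G(13) = mex{0,0,0,0} = 1
G(14) = mex{1,1,1,1} = 0
G(15) = mex{0,0,0,0} = 1
G(16) = mex{1,1,1,1} = 0
G(17) = mex{0,0,0,0} = 1
G(18) = mex{1,1,1,1} = 0
G(19) = mex{0,0,0,0} = 1
G(20) = mex{1,1,1,1} = 0
G(21) = mex{0,0,0,0} = 1
G(22) = mex{1,1,1,1} = 0
G(23) = mex{0,0,0,0} = 1
G(24) = mex{1,1,1,1} = 0
G(25) = mex{0,0,0,0} = 1
G(26) = mex{1,1,1,1} = 0
G(27) = mex{0,0,0,0} = 1
G(28) = mex{1,1,1,1} = 0
G(29) = mex{0,0,0,0} = 1
G(30) = mex{1,1,1,1} = 0
P-positions are exactly the n with G(n) = 0.

0, 2, 4, 6, 8, 10, 12, 14, 16, 18, 20, 22, 24, 26, 28, 30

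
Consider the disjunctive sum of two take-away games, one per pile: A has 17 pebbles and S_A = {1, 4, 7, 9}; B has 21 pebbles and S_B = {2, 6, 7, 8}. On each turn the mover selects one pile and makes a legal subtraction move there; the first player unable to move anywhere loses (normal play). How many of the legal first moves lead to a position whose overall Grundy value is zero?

Pile A, S = {1, 4, 7, 9}:
G(0) = 0
G(1) = mex{0} = 1
G(2) = mex{1} = 0
G(3) = mex{0} = 1
G(4) = mex{1,0} = 2
G(5) = mex{2,1} = 0
G(6) = mex{0,0} = 1
G(7) = mex{1,1,0} = 2
G(8) = mex{2,2,1} = 0
G(9) = mex{0,0,0,0} = 1
G(10) = mex{1,1,1,1} = 0
G(11) = mex{0,2,2,0} = 1
G(12) = mex{1,0,0,1} = 2
G(13) = mex{2,1,1,2} = 0
G(14) = mex{0,0,2,0} = 1
G(15) = mex{1,1,0,1} = 2
G(16) = mex{2,2,1,2} = 0
G(17) = mex{0,0,0,0} = 1
G_A(17) = 1.
Pile B, S = {2, 6, 7, 8}:
n :  0  1  2  3  4  5  6  7  8  9 10 11 12 13 14 15 16 17 18 19 20 21
G :  0  0  1  1  0  0  1  1  2  2  3  3  2  2  0  0  1  1  0  0  1  1
G_B(21) = 1.
Combined Grundy value = 1 ⊕ 1 = 0.
A winning move leaves total XOR = 0, i.e. changes one component's Grundy value g to g ⊕ X where X is the current total.
Pile A: target g' = 1⊕0 = 1, but every legal move changes the Grundy value (mex property), so 0 moves.
Pile B: target g' = 1⊕0 = 1, but every legal move changes the Grundy value (mex property), so 0 moves.

0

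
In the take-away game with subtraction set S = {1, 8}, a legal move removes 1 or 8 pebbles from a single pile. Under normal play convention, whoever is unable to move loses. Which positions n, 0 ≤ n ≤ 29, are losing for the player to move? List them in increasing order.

n :  0  1  2  3  4  5  6  7  8  9 10 11 12 13 14 15 16 17 18 19 20 21 22 23 24 25 26 27 28 29
G :  0  1  0  1  0  1  0  1  2  0  1  0  1  0  1  0  1  2  0  1  0  1  0  1  0  1  2  0  1  0
P-positions are exactly the n with G(n) = 0.

0, 2, 4, 6, 9, 11, 13, 15, 18, 20, 22, 24, 27, 29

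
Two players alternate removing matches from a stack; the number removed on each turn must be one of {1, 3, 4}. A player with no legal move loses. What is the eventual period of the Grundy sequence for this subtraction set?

7

G(0) = 0
G(1) = mex{0} = 1
G(2) = mex{1} = 0
G(3) = mex{0,0} = 1
G(4) = mex{1,1,0} = 2
G(5) = mex{2,0,1} = 3
G(6) = mex{3,1,0} = 2
G(7) = mex{2,2,1} = 0
G(8) = mex{0,3,2} = 1
G(9) = mex{1,2,3} = 0
G(10) = mex{0,0,2} = 1
G(11) = mex{1,1,0} = 2
G(12) = mex{2,0,1} = 3
G(13) = mex{3,1,0} = 2
G(14) = mex{2,2,1} = 0
G(15) = mex{0,3,2} = 1
G(n+7) = G(n) holds for n = 0,…,3 (a full window of length max(S) = 4), so the sequence is purely periodic with period 7.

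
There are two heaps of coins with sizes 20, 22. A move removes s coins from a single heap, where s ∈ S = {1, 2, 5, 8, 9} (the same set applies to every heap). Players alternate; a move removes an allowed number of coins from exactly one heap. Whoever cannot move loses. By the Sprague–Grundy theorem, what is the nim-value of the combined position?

2

All heaps use S = {1, 2, 5, 8, 9}:
G(0) = 0
G(1) = mex{0} = 1
G(2) = mex{1,0} = 2
G(3) = mex{2,1} = 0
G(4) = mex{0,2} = 1
G(5) = mex{1,0,0} = 2
G(6) = mex{2,1,1} = 0
G(7) = mex{0,2,2} = 1
G(8) = mex{1,0,0,0} = 2
G(9) = mex{2,1,1,1,0} = 3
G(10) = mex{3,2,2,2,1} = 0
G(11) = mex{0,3,0,0,2} = 1
G(12) = mex{1,0,1,1,0} = 2
G(13) = mex{2,1,2,2,1} = 0
G(14) = mex{0,2,3,0,2} = 1
G(15) = mex{1,0,0,1,0} = 2
G(16) = mex{2,1,1,2,1} = 0
G(17) = mex{0,2,2,3,2} = 1
G(18) = mex{1,0,0,0,3} = 2
G(19) = mex{2,1,1,1,0} = 3
G(20) = mex{3,2,2,2,1} = 0
G(21) = mex{0,3,0,0,2} = 1
G(22) = mex{1,0,1,1,0} = 2
Heap A: G(20) = 0.
Heap B: G(22) = 2.
Combined Grundy value = 0 ⊕ 2 = 2.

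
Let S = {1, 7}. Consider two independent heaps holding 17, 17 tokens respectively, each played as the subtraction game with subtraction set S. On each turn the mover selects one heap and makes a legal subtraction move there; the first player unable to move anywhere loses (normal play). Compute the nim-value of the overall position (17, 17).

All heaps use S = {1, 7}:
G(0) = 0
G(1) = mex{0} = 1
G(2) = mex{1} = 0
G(3) = mex{0} = 1
G(4) = mex{1} = 0
G(5) = mex{0} = 1
G(6) = mex{1} = 0
G(7) = mex{0,0} = 1
G(8) = mex{1,1} = 0
G(9) = mex{0,0} = 1
G(10) = mex{1,1} = 0
G(11) = mex{0,0} = 1
G(12) = mex{1,1} = 0
G(13) = mex{0,0} = 1
G(14) = mex{1,1} = 0
G(15) = mex{0,0} = 1
G(16) = mex{1,1} = 0
G(17) = mex{0,0} = 1
Heap A: G(17) = 1.
Heap B: G(17) = 1.
Combined Grundy value = 1 ⊕ 1 = 0.

0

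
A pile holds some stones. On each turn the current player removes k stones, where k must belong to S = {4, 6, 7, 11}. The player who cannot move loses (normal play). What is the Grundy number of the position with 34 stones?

1

G(0) = 0
G(1) = mex{} = 0
G(2) = mex{} = 0
G(3) = mex{} = 0
G(4) = mex{0} = 1
G(5) = mex{0} = 1
G(6) = mex{0,0} = 1
G(7) = mex{0,0,0} = 1
G(8) = mex{1,0,0} = 2
G(9) = mex{1,0,0} = 2
G(10) = mex{1,1,0} = 2
G(11) = mex{1,1,1,0} = 2
G(12) = mex{2,1,1,0} = 3
G(13) = mex{2,1,1,0} = 3
G(14) = mex{2,2,1,0} = 3
G(15) = mex{2,2,2,1} = 0
G(16) = mex{3,2,2,1} = 0
G(17) = mex{3,2,2,1} = 0
G(18) = mex{3,3,2,1} = 0
G(19) = mex{0,3,3,2} = 1
G(20) = mex{0,3,3,2} = 1
G(21) = mex{0,0,3,2} = 1
G(22) = mex{0,0,0,2} = 1
G(23) = mex{1,0,0,3} = 2
G(24) = mex{1,0,0,3} = 2
G(25) = mex{1,1,0,3} = 2
G(26) = mex{1,1,1,0} = 2
G(27) = mex{2,1,1,0} = 3
G(28) = mex{2,1,1,0} = 3
G(29) = mex{2,2,1,0} = 3
G(30) = mex{2,2,2,1} = 0
G(31) = mex{3,2,2,1} = 0
G(32) = mex{3,2,2,1} = 0
G(33) = mex{3,3,2,1} = 0
G(34) = mex{0,3,3,2} = 1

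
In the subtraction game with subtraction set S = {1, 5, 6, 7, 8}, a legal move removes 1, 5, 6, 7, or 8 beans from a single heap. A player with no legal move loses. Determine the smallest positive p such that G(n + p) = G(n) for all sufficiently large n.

13

n :  0  1  2  3  4  5  6  7  8  9 10 11 12 13 14 15 16 17 18 19 20 21 22 23 24 25 26 27
G :  0  1  0  1  0  1  2  3  2  3  2  3  4  0  1  0  1  0  1  2  3  2  3  2  3  4  0  1
G(n+13) = G(n) holds for n = 0,…,7 (a full window of length max(S) = 8), so the sequence is purely periodic with period 13.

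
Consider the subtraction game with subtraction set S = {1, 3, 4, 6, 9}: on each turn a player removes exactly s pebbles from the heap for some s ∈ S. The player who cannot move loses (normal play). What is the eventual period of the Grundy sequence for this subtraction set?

n :  0  1  2  3  4  5  6  7  8  9 10 11 12 13 14 15 16 17 18 19 20 21 22 23 24 25
G :  0  1  0  1  2  3  2  0  1  4  3  2  0  1  0  1  2  3  2  0  1  4  3  2  0  1
G(n+12) = G(n) holds for n = 0,…,8 (a full window of length max(S) = 9), so the sequence is purely periodic with period 12.

12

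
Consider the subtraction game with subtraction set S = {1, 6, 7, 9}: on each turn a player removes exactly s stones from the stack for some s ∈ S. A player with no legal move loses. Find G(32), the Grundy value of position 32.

G(0) = 0
G(1) = mex{0} = 1
G(2) = mex{1} = 0
G(3) = mex{0} = 1
G(4) = mex{1} = 0
G(5) = mex{0} = 1
G(6) = mex{1,0} = 2
G(7) = mex{2,1,0} = 3
G(8) = mex{3,0,1} = 2
G(9) = mex{2,1,0,0} = 3
G(10) = mex{3,0,1,1} = 2
G(11) = mex{2,1,0,0} = 3
G(12) = mex{3,2,1,1} = 0
G(13) = mex{0,3,2,0} = 1
G(14) = mex{1,2,3,1} = 0
G(15) = mex{0,3,2,2} = 1
G(16) = mex{1,2,3,3} = 0
G(17) = mex{0,3,2,2} = 1
G(18) = mex{1,0,3,3} = 2
G(19) = mex{2,1,0,2} = 3
G(20) = mex{3,0,1,3} = 2
G(21) = mex{2,1,0,0} = 3
G(22) = mex{3,0,1,1} = 2
G(23) = mex{2,1,0,0} = 3
G(24) = mex{3,2,1,1} = 0
G(25) = mex{0,3,2,0} = 1
G(26) = mex{1,2,3,1} = 0
G(27) = mex{0,3,2,2} = 1
G(28) = mex{1,2,3,3} = 0
G(29) = mex{0,3,2,2} = 1
G(30) = mex{1,0,3,3} = 2
G(31) = mex{2,1,0,2} = 3
G(32) = mex{3,0,1,3} = 2

2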